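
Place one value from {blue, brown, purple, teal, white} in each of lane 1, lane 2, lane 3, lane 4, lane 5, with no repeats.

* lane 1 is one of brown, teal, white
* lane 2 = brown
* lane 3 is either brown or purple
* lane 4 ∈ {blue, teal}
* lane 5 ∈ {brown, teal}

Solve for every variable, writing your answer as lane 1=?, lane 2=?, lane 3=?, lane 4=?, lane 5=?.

lane 2's domain is down to {brown}, so lane 2 = brown. Eliminate brown elsewhere: lane 1, lane 3, lane 5.
lane 3's domain is down to {purple}, so lane 3 = purple.
lane 5 has just one choice, so lane 5 = teal. Eliminate teal elsewhere: lane 1, lane 4.
lane 1's domain is down to {white}, so lane 1 = white.
lane 4 must be blue (only option left).

lane 1=white, lane 2=brown, lane 3=purple, lane 4=blue, lane 5=teal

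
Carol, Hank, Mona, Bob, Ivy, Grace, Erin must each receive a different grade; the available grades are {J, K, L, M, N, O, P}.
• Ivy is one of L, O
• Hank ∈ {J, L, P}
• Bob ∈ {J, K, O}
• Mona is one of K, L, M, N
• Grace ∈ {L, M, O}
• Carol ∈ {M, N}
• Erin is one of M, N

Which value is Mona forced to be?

The 7 variables together cover exactly {J, K, L, M, N, O, P} — 7 values for 7 variables — and P appears only in Hank's list, so Hank = P.
Among the 6 still-open variables, J fits only Bob (and all 6 values in {J, K, L, M, N, O} must be used), so Bob = J.
The 5 still-open variables draw from only 5 values {K, L, M, N, O}, so each is used; only Mona can be K, hence Mona = K.

K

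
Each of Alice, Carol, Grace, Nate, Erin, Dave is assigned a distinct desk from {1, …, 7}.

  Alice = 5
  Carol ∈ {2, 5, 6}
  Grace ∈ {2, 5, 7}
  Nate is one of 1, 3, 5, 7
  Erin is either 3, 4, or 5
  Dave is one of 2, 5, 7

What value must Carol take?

6

Alice must be 5 (only option left). Strike 5 from Carol, Grace, Nate, Erin, Dave.
Grace and Dave between them cover only {2, 7} — a naked pair. Remove those values from Carol, Nate.
So Carol = 6.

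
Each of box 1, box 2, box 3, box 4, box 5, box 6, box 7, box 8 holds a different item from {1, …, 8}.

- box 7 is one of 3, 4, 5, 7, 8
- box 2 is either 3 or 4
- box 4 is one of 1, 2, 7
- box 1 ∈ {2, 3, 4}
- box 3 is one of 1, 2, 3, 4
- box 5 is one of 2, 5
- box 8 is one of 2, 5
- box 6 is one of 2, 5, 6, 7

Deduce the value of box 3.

The 8 variables draw from only 8 values {1, 2, 3, 4, 5, 6, 7, 8}, so each is used; only box 6 can be 6, hence box 6 = 6.
The 7 still-open variables together cover exactly {1, 2, 3, 4, 5, 7, 8} — 7 values for 7 variables — and 8 appears only in box 7's list, so box 7 = 8.
The 6 still-open variables together cover exactly {1, 2, 3, 4, 5, 7} — 6 values for 6 variables — and 7 appears only in box 4's list, so box 4 = 7.
Among the 5 still-open variables, 1 fits only box 3 (and all 5 values in {1, 2, 3, 4, 5} must be used), so box 3 = 1.

1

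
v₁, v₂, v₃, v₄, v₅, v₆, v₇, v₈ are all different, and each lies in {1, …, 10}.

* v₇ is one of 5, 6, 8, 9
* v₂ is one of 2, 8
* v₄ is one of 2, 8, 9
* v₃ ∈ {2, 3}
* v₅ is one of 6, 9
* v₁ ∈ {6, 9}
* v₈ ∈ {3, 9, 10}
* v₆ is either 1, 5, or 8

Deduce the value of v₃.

3

The 8 variables draw from only 8 values {1, 2, 3, 5, 6, 8, 9, 10}, so each is used; only v₆ can be 1, hence v₆ = 1.
The 7 still-open variables together cover exactly {2, 3, 5, 6, 8, 9, 10} — 7 values for 7 variables — and 5 appears only in v₇'s list, so v₇ = 5.
Among the 6 still-open variables, 10 fits only v₈ (and all 6 values in {2, 3, 6, 8, 9, 10} must be used), so v₈ = 10.
Among the 5 still-open variables, 3 fits only v₃ (and all 5 values in {2, 3, 6, 8, 9} must be used), so v₃ = 3.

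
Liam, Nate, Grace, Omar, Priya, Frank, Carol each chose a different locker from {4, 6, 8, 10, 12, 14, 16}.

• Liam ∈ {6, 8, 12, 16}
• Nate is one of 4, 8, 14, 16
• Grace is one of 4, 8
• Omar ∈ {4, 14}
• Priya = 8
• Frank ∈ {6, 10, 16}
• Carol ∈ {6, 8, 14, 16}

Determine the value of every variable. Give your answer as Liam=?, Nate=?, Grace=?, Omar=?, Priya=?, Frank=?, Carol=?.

Priya's domain is down to {8}, so Priya = 8. Eliminate 8 elsewhere: Liam, Nate, Grace, Carol.
Grace's domain is down to {4}, so Grace = 4. Remove 4 from Nate, Omar.
That leaves Omar = 14. Eliminate 14 elsewhere: Nate, Carol.
Nate's domain is down to {16}, so Nate = 16. Strike 16 from Liam, Frank, Carol.
Carol's domain is down to {6}, so Carol = 6. Eliminate 6 elsewhere: Liam, Frank.
Liam's domain is down to {12}, so Liam = 12.
Frank's domain is down to {10}, so Frank = 10.

Liam=12, Nate=16, Grace=4, Omar=14, Priya=8, Frank=10, Carol=6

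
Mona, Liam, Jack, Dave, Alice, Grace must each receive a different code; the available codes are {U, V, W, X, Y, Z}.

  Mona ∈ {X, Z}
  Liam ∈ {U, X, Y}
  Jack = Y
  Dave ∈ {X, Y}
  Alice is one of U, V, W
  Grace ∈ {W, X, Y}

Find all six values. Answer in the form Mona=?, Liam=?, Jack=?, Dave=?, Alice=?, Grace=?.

Mona=Z, Liam=U, Jack=Y, Dave=X, Alice=V, Grace=W

Jack's domain is down to {Y}, so Jack = Y. Remove Y from Liam, Dave, Grace.
Dave's domain is down to {X}, so Dave = X. Eliminate X elsewhere: Mona, Liam, Grace.
Grace has just one choice, so Grace = W. Eliminate W elsewhere: Alice.
Mona has just one choice, so Mona = Z.
Liam's domain is down to {U}, so Liam = U. Eliminate U elsewhere: Alice.
Alice's domain is down to {V}, so Alice = V.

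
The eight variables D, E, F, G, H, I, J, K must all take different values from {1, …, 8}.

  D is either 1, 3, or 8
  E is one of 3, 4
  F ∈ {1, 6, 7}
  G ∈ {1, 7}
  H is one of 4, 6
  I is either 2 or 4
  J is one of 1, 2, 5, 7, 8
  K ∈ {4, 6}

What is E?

3

The 8 variables together cover exactly {1, 2, 3, 4, 5, 6, 7, 8} — 8 values for 8 variables — and 5 appears only in J's list, so J = 5.
The 7 still-open variables together cover exactly {1, 2, 3, 4, 6, 7, 8} — 7 values for 7 variables — and 2 appears only in I's list, so I = 2.
The 6 still-open variables together cover exactly {1, 3, 4, 6, 7, 8} — 6 values for 6 variables — and 8 appears only in D's list, so D = 8.
The 5 still-open variables together cover exactly {1, 3, 4, 6, 7} — 5 values for 5 variables — and 3 appears only in E's list, so E = 3.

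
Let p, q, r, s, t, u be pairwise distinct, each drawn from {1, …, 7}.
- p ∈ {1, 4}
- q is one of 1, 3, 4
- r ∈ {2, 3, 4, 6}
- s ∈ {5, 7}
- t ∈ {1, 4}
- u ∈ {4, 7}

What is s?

p and t between them cover only {1, 4} — a naked pair. Remove those values from q, r, u.
q has just one choice, so q = 3. Eliminate 3 elsewhere: r.
u's domain is down to {7}, so u = 7. Remove 7 from s.
So s = 5.

5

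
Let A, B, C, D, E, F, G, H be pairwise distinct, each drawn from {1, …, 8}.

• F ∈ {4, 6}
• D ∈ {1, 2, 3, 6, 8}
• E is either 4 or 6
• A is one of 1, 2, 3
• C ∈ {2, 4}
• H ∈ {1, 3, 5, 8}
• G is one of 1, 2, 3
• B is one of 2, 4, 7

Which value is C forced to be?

2

Among the 8 variables, 5 fits only H (and all 8 values in {1, 2, 3, 4, 5, 6, 7, 8} must be used), so H = 5.
Among the 7 still-open variables, 7 fits only B (and all 7 values in {1, 2, 3, 4, 6, 7, 8} must be used), so B = 7.
Among the 6 still-open variables, 8 fits only D (and all 6 values in {1, 2, 3, 4, 6, 8} must be used), so D = 8.
The 2 variables E and F are confined to {4, 6}, which locks those values in; drop them from C.
So C = 2.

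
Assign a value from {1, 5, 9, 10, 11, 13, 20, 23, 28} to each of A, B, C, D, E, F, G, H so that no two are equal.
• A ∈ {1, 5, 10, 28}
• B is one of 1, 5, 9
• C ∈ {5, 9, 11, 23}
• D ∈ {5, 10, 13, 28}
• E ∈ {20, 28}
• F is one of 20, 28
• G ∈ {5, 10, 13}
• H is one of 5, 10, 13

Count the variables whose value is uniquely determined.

E and F share exactly the 2 values {20, 28}; by pigeonhole those values go to them, so strike 20, 28 from A, D.
The 3 variables D, G, H are confined to {5, 10, 13}, which locks those values in; drop them from A, B, C.
That leaves A = 1. So B can't be 1.
B has just one choice, so B = 9. Eliminate 9 elsewhere: C.
Determined: A=1, B=9. The other variables each still have more than one consistent value. That makes 2.

2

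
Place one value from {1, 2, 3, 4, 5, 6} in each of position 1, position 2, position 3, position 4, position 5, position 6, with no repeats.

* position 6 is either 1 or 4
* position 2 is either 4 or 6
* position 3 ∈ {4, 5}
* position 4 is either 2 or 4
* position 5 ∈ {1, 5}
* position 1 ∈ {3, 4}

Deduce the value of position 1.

The 6 variables together cover exactly {1, 2, 3, 4, 5, 6} — 6 values for 6 variables — and 2 appears only in position 4's list, so position 4 = 2.
Among the 5 still-open variables, 3 fits only position 1 (and all 5 values in {1, 3, 4, 5, 6} must be used), so position 1 = 3.

3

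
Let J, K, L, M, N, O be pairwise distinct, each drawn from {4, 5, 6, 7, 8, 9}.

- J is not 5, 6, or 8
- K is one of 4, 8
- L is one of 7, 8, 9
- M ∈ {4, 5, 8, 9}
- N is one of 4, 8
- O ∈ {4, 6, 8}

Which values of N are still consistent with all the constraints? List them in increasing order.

Among the 6 variables, 5 fits only M (and all 6 values in {4, 5, 6, 7, 8, 9} must be used), so M = 5.
The 5 still-open variables draw from only 5 values {4, 6, 7, 8, 9}, so each is used; only O can be 6, hence O = 6.
The 2 variables K and N are confined to {4, 8}, which locks those values in; drop them from J, L.
No further eliminations apply; N can still be any of 4, 8.

4, 8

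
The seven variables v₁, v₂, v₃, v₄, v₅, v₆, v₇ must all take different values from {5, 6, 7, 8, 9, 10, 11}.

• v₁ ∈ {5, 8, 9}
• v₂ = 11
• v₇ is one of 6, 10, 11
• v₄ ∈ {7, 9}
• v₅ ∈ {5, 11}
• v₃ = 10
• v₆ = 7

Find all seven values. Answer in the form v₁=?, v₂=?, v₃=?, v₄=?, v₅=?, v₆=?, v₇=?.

v₂'s domain is down to {11}, so v₂ = 11. Eliminate 11 elsewhere: v₅, v₇.
v₃'s domain is down to {10}, so v₃ = 10. Remove 10 from v₇.
That leaves v₅ = 5. So v₁ can't be 5.
v₆ must be 7 (only option left). Remove 7 from v₄.
v₇ must be 6 (only option left).
v₄'s domain is down to {9}, so v₄ = 9. So v₁ can't be 9.
v₁ must be 8 (only option left).

v₁=8, v₂=11, v₃=10, v₄=9, v₅=5, v₆=7, v₇=6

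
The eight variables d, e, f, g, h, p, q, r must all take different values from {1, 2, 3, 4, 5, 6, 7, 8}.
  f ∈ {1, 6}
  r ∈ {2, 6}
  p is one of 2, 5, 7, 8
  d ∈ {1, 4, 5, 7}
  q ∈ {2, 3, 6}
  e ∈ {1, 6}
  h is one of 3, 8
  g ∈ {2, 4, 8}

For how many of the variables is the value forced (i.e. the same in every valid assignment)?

e and f between them cover only {1, 6} — a naked pair. Remove those values from d, q, r.
That leaves r = 2. So g, p, q can't be 2.
That leaves q = 3. Strike 3 from h.
That leaves h = 8. Remove 8 from g, p.
That leaves g = 4. So d can't be 4.
Determined: g=4, h=8, q=3, r=2. The other variables each still have more than one consistent value. That makes 4.

4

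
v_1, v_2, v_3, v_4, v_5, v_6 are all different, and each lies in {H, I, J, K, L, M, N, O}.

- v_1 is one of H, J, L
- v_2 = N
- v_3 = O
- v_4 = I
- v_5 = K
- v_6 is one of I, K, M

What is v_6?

M

v_2 has just one choice, so v_2 = N.
v_3's domain is down to {O}, so v_3 = O.
v_4 has just one choice, so v_4 = I. Eliminate I elsewhere: v_6.
That leaves v_5 = K. So v_6 can't be K.
So v_6 = M.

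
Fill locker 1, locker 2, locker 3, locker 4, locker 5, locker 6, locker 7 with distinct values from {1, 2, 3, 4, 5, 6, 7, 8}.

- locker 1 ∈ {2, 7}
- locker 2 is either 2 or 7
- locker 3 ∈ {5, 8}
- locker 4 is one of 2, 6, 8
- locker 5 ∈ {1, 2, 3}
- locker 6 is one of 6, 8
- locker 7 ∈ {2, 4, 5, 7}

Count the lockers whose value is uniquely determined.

locker 1 and locker 2 between them cover only {2, 7} — a naked pair. Remove those values from locker 4, locker 5, locker 7.
The 2 variables locker 4 and locker 6 are confined to {6, 8}, which locks those values in; drop them from locker 3.
locker 3 must be 5 (only option left). Remove 5 from locker 7.
locker 7's domain is down to {4}, so locker 7 = 4.
Determined: locker 3=5, locker 7=4. The other lockers each still have more than one consistent value. That makes 2.

2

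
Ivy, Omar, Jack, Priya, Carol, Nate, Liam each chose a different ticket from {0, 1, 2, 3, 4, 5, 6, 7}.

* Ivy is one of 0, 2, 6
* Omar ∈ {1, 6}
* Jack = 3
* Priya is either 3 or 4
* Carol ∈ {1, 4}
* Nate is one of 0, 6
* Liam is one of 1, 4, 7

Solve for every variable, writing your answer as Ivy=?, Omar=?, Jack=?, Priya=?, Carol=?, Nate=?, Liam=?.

Ivy=2, Omar=6, Jack=3, Priya=4, Carol=1, Nate=0, Liam=7

Jack has just one choice, so Jack = 3. Strike 3 from Priya.
Priya has just one choice, so Priya = 4. Remove 4 from Carol, Liam.
Carol has just one choice, so Carol = 1. So Omar, Liam can't be 1.
Liam must be 7 (only option left).
Omar's domain is down to {6}, so Omar = 6. Eliminate 6 elsewhere: Ivy, Nate.
Nate must be 0 (only option left). Strike 0 from Ivy.
Ivy's domain is down to {2}, so Ivy = 2.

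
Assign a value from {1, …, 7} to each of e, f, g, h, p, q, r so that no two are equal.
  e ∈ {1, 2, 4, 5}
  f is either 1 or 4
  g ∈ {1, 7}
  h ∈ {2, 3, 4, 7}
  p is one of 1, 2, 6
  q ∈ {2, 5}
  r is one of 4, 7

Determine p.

The 7 variables together cover exactly {1, 2, 3, 4, 5, 6, 7} — 7 values for 7 variables — and 3 appears only in h's list, so h = 3.
The 6 still-open variables together cover exactly {1, 2, 4, 5, 6, 7} — 6 values for 6 variables — and 6 appears only in p's list, so p = 6.

6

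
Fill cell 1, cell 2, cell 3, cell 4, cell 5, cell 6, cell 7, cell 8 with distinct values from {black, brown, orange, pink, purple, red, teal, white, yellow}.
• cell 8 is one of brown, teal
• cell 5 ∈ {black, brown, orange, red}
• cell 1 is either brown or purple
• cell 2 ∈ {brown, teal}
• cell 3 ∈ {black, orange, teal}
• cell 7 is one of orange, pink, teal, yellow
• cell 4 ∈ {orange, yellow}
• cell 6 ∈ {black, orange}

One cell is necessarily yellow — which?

The 8 variables together cover exactly {black, brown, orange, pink, purple, red, teal, yellow} — 8 values for 8 variables — and pink appears only in cell 7's list, so cell 7 = pink.
Among the 7 still-open variables, purple fits only cell 1 (and all 7 values in {black, brown, orange, purple, red, teal, yellow} must be used), so cell 1 = purple.
Among the 6 still-open variables, red fits only cell 5 (and all 6 values in {black, brown, orange, red, teal, yellow} must be used), so cell 5 = red.
The 5 still-open variables together cover exactly {black, brown, orange, teal, yellow} — 5 values for 5 variables — and yellow appears only in cell 4's list, so cell 4 = yellow.

cell 4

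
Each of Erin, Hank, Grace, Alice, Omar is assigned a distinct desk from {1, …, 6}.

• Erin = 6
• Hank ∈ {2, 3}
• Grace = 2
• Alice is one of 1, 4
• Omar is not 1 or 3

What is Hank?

3

Erin has just one choice, so Erin = 6. Strike 6 from Omar.
Grace's domain is down to {2}, so Grace = 2. Remove 2 from Hank, Omar.
So Hank = 3.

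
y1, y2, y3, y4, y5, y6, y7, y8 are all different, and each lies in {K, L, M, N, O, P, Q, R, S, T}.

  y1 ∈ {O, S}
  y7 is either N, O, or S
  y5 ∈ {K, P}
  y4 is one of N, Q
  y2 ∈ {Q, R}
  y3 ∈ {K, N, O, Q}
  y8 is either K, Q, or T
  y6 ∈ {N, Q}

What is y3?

K

The 8 variables draw from only 8 values {K, N, O, P, Q, R, S, T}, so each is used; only y5 can be P, hence y5 = P.
The 7 still-open variables draw from only 7 values {K, N, O, Q, R, S, T}, so each is used; only y2 can be R, hence y2 = R.
The 6 still-open variables draw from only 6 values {K, N, O, Q, S, T}, so each is used; only y8 can be T, hence y8 = T.
Among the 5 still-open variables, K fits only y3 (and all 5 values in {K, N, O, Q, S} must be used), so y3 = K.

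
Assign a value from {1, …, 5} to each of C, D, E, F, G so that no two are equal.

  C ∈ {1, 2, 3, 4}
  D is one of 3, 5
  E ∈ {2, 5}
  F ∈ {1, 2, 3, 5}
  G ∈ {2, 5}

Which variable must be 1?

F

Among the 5 variables, 4 fits only C (and all 5 values in {1, 2, 3, 4, 5} must be used), so C = 4.
The 4 still-open variables together cover exactly {1, 2, 3, 5} — 4 values for 4 variables — and 1 appears only in F's list, so F = 1.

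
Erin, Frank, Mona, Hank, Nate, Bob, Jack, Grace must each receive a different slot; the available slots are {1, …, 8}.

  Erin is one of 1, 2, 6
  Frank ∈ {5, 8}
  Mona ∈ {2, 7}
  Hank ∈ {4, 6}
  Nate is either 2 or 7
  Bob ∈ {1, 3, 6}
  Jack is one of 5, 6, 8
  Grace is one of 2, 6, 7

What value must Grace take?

The 8 variables draw from only 8 values {1, 2, 3, 4, 5, 6, 7, 8}, so each is used; only Bob can be 3, hence Bob = 3.
The 7 still-open variables draw from only 7 values {1, 2, 4, 5, 6, 7, 8}, so each is used; only Erin can be 1, hence Erin = 1.
The 6 still-open variables draw from only 6 values {2, 4, 5, 6, 7, 8}, so each is used; only Hank can be 4, hence Hank = 4.
The 2 variables Mona and Nate are confined to {2, 7}, which locks those values in; drop them from Grace.
So Grace = 6.

6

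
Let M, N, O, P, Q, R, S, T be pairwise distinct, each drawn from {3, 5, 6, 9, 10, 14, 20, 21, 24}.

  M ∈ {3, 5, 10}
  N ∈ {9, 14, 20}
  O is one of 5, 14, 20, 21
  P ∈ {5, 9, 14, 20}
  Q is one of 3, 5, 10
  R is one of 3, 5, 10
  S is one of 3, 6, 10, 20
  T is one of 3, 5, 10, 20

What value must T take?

20

Among the 8 variables, 6 fits only S (and all 8 values in {3, 5, 6, 9, 10, 14, 20, 21} must be used), so S = 6.
The 7 still-open variables draw from only 7 values {3, 5, 9, 10, 14, 20, 21}, so each is used; only O can be 21, hence O = 21.
M, Q, R between them cover only {3, 5, 10} — a naked triple. Remove those values from P, T.
So T = 20.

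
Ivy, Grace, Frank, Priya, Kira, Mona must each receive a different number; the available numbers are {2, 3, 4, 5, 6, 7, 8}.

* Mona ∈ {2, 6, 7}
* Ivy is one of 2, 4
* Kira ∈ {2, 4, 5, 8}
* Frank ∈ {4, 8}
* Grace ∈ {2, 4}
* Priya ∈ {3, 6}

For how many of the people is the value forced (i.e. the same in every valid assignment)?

Ivy and Grace share exactly the 2 values {2, 4}; by pigeonhole those values go to them, so strike 2, 4 from Frank, Kira, Mona.
Frank must be 8 (only option left). Eliminate 8 elsewhere: Kira.
Kira must be 5 (only option left).
Determined: Frank=8, Kira=5. The other people each still have more than one consistent value. That makes 2.

2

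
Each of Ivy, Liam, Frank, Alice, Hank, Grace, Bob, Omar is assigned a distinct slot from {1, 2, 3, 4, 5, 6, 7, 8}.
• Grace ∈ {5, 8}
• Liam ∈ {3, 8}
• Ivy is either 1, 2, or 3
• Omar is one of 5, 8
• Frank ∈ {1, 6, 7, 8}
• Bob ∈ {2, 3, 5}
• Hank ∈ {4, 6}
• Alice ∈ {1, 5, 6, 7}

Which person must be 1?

Ivy

The 8 variables together cover exactly {1, 2, 3, 4, 5, 6, 7, 8} — 8 values for 8 variables — and 4 appears only in Hank's list, so Hank = 4.
Grace and Omar between them cover only {5, 8} — a naked pair. Remove those values from Liam, Frank, Alice, Bob.
Liam must be 3 (only option left). Eliminate 3 elsewhere: Ivy, Bob.
Bob must be 2 (only option left). Remove 2 from Ivy.
So 1 goes to Ivy.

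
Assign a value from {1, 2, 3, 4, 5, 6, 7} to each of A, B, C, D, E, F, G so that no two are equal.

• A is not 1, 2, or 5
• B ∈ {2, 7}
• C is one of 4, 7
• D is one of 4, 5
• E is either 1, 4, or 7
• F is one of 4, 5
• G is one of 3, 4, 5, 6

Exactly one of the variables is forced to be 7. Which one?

The 7 variables together cover exactly {1, 2, 3, 4, 5, 6, 7} — 7 values for 7 variables — and 1 appears only in E's list, so E = 1.
The 6 still-open variables together cover exactly {2, 3, 4, 5, 6, 7} — 6 values for 6 variables — and 2 appears only in B's list, so B = 2.
D and F between them cover only {4, 5} — a naked pair. Remove those values from A, C, G.
So 7 goes to C.

C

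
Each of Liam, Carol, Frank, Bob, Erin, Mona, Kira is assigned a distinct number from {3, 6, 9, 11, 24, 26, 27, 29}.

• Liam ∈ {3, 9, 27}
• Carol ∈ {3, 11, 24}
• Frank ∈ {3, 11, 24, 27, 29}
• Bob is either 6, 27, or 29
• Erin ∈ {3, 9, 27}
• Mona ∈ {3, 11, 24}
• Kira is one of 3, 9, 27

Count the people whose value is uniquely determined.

2

Among the 7 variables, 6 fits only Bob (and all 7 values in {3, 6, 9, 11, 24, 27, 29} must be used), so Bob = 6.
Among the 6 still-open variables, 29 fits only Frank (and all 6 values in {3, 9, 11, 24, 27, 29} must be used), so Frank = 29.
Liam, Erin, Kira share exactly the 3 values {3, 9, 27}; by pigeonhole those values go to them, so strike 3, 9, 27 from Carol, Mona.
Determined: Frank=29, Bob=6. The other people each still have more than one consistent value. That makes 2.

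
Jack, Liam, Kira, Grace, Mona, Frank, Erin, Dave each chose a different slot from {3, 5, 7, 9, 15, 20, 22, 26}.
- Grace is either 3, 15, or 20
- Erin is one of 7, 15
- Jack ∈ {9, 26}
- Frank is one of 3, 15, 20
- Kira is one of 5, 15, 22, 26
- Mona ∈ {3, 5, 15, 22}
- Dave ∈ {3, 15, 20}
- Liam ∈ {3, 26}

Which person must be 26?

Liam

Among the 8 variables, 7 fits only Erin (and all 8 values in {3, 5, 7, 9, 15, 20, 22, 26} must be used), so Erin = 7.
Among the 7 still-open variables, 9 fits only Jack (and all 7 values in {3, 5, 9, 15, 20, 22, 26} must be used), so Jack = 9.
Grace, Frank, Dave share exactly the 3 values {3, 15, 20}; by pigeonhole those values go to them, so strike 3, 15, 20 from Liam, Kira, Mona.
So 26 goes to Liam.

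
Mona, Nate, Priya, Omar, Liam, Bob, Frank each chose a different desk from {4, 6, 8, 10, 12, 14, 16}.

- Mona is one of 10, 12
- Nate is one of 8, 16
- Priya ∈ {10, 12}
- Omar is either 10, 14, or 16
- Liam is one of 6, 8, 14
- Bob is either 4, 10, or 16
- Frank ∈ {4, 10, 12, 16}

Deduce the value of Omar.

The 7 variables draw from only 7 values {4, 6, 8, 10, 12, 14, 16}, so each is used; only Liam can be 6, hence Liam = 6.
The 6 still-open variables together cover exactly {4, 8, 10, 12, 14, 16} — 6 values for 6 variables — and 8 appears only in Nate's list, so Nate = 8.
The 5 still-open variables draw from only 5 values {4, 10, 12, 14, 16}, so each is used; only Omar can be 14, hence Omar = 14.

14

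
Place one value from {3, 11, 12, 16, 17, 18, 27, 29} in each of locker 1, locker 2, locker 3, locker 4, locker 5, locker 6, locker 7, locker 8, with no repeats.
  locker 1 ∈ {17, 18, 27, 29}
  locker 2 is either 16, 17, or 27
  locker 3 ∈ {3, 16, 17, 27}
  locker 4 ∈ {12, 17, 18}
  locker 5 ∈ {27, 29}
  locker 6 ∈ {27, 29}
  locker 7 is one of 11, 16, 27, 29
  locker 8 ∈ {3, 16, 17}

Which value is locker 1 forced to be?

18

The 8 variables draw from only 8 values {3, 11, 12, 16, 17, 18, 27, 29}, so each is used; only locker 7 can be 11, hence locker 7 = 11.
The 7 still-open variables together cover exactly {3, 12, 16, 17, 18, 27, 29} — 7 values for 7 variables — and 12 appears only in locker 4's list, so locker 4 = 12.
Among the 6 still-open variables, 18 fits only locker 1 (and all 6 values in {3, 16, 17, 18, 27, 29} must be used), so locker 1 = 18.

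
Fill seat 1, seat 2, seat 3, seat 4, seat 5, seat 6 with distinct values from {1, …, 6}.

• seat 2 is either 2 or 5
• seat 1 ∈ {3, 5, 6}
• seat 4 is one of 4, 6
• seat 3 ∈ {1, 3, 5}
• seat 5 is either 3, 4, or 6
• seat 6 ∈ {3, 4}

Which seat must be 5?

seat 1

Among the 6 variables, 1 fits only seat 3 (and all 6 values in {1, 2, 3, 4, 5, 6} must be used), so seat 3 = 1.
The 5 still-open variables draw from only 5 values {2, 3, 4, 5, 6}, so each is used; only seat 2 can be 2, hence seat 2 = 2.
The 4 still-open variables together cover exactly {3, 4, 5, 6} — 4 values for 4 variables — and 5 appears only in seat 1's list, so seat 1 = 5.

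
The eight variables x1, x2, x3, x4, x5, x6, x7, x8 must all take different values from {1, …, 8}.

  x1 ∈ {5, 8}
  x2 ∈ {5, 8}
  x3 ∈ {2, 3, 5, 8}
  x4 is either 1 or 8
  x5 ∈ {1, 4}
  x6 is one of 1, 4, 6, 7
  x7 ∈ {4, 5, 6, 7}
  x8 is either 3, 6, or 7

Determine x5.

4

Among the 8 variables, 2 fits only x3 (and all 8 values in {1, 2, 3, 4, 5, 6, 7, 8} must be used), so x3 = 2.
The 7 still-open variables together cover exactly {1, 3, 4, 5, 6, 7, 8} — 7 values for 7 variables — and 3 appears only in x8's list, so x8 = 3.
x1 and x2 share exactly the 2 values {5, 8}; by pigeonhole those values go to them, so strike 5, 8 from x4, x7.
x4's domain is down to {1}, so x4 = 1. So x5, x6 can't be 1.
So x5 = 4.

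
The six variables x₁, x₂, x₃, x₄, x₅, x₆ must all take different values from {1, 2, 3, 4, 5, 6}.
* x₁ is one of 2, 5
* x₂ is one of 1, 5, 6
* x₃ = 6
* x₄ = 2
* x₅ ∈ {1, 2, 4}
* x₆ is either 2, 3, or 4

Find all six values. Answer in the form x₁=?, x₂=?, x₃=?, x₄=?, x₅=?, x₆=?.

x₁=5, x₂=1, x₃=6, x₄=2, x₅=4, x₆=3

x₃ has just one choice, so x₃ = 6. Strike 6 from x₂.
x₄ has just one choice, so x₄ = 2. So x₁, x₅, x₆ can't be 2.
x₁ has just one choice, so x₁ = 5. Eliminate 5 elsewhere: x₂.
That leaves x₂ = 1. Strike 1 from x₅.
x₅'s domain is down to {4}, so x₅ = 4. Eliminate 4 elsewhere: x₆.
x₆ must be 3 (only option left).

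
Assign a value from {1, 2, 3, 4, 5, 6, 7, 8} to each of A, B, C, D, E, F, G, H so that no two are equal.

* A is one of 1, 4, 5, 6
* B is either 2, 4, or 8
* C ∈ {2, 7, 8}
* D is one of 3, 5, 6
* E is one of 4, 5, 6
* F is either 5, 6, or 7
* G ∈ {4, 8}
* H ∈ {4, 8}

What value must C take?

7

Among the 8 variables, 1 fits only A (and all 8 values in {1, 2, 3, 4, 5, 6, 7, 8} must be used), so A = 1.
Among the 7 still-open variables, 3 fits only D (and all 7 values in {2, 3, 4, 5, 6, 7, 8} must be used), so D = 3.
G and H between them cover only {4, 8} — a naked pair. Remove those values from B, C, E.
That leaves B = 2. Eliminate 2 elsewhere: C.
So C = 7.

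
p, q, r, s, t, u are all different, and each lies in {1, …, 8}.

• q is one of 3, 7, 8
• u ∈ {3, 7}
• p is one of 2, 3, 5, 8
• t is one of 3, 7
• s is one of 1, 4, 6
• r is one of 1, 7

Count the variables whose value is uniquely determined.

t and u share exactly the 2 values {3, 7}; by pigeonhole those values go to them, so strike 3, 7 from p, q, r.
q must be 8 (only option left). Eliminate 8 elsewhere: p.
r has just one choice, so r = 1. So s can't be 1.
Determined: q=8, r=1. The other variables each still have more than one consistent value. That makes 2.

2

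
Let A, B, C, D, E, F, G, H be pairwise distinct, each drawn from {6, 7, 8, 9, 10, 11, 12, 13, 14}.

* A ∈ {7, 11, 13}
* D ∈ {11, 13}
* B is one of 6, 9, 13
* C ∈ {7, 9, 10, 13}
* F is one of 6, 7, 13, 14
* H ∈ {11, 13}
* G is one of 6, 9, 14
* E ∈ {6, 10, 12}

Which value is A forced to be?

The 8 variables draw from only 8 values {6, 7, 9, 10, 11, 12, 13, 14}, so each is used; only E can be 12, hence E = 12.
The 7 still-open variables together cover exactly {6, 7, 9, 10, 11, 13, 14} — 7 values for 7 variables — and 10 appears only in C's list, so C = 10.
The 2 variables D and H are confined to {11, 13}, which locks those values in; drop them from A, B, F.
So A = 7.

7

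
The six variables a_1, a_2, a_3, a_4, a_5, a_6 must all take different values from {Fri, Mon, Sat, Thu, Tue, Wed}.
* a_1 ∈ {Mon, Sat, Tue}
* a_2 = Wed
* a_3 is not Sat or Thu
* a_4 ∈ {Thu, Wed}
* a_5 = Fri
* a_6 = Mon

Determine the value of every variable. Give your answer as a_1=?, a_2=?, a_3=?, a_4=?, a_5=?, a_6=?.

a_2's domain is down to {Wed}, so a_2 = Wed. Eliminate Wed elsewhere: a_3, a_4.
That leaves a_4 = Thu.
a_5 has just one choice, so a_5 = Fri. Eliminate Fri elsewhere: a_3.
a_6 has just one choice, so a_6 = Mon. So a_1, a_3 can't be Mon.
a_3 must be Tue (only option left). Strike Tue from a_1.
a_1's domain is down to {Sat}, so a_1 = Sat.

a_1=Sat, a_2=Wed, a_3=Tue, a_4=Thu, a_5=Fri, a_6=Mon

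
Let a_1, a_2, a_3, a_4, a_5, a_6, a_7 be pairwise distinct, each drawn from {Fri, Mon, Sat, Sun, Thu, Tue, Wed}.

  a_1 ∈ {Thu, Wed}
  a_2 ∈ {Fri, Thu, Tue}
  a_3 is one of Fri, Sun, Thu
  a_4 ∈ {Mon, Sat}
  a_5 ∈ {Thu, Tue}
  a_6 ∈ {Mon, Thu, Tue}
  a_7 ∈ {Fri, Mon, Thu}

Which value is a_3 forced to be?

Among the 7 variables, Sat fits only a_4 (and all 7 values in {Fri, Mon, Sat, Sun, Thu, Tue, Wed} must be used), so a_4 = Sat.
The 6 still-open variables draw from only 6 values {Fri, Mon, Sun, Thu, Tue, Wed}, so each is used; only a_3 can be Sun, hence a_3 = Sun.

Sun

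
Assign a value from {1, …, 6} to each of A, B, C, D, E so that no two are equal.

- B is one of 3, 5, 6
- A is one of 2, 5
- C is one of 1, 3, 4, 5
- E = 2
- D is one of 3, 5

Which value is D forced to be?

E's domain is down to {2}, so E = 2. Remove 2 from A.
A's domain is down to {5}, so A = 5. Eliminate 5 elsewhere: B, C, D.
So D = 3.

3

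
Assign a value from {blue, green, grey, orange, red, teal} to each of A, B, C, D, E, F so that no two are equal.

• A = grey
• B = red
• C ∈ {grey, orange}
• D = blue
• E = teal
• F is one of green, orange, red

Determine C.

A must be grey (only option left). Strike grey from C.
So C = orange.

orange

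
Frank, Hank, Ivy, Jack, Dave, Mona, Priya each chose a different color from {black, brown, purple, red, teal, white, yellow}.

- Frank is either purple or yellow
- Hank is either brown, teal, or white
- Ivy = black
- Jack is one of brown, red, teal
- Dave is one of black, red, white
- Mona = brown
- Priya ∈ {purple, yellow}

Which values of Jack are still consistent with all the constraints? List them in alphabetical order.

Ivy has just one choice, so Ivy = black. Eliminate black elsewhere: Dave.
That leaves Mona = brown. Eliminate brown elsewhere: Hank, Jack.
No further eliminations apply; Jack can still be any of red, teal.

red, teal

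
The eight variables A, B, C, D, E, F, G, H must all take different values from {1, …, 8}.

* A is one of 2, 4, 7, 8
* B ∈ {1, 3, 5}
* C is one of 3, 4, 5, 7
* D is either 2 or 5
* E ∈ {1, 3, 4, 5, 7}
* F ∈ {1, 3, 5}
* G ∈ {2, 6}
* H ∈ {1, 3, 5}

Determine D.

2

The 8 variables draw from only 8 values {1, 2, 3, 4, 5, 6, 7, 8}, so each is used; only G can be 6, hence G = 6.
The 7 still-open variables together cover exactly {1, 2, 3, 4, 5, 7, 8} — 7 values for 7 variables — and 8 appears only in A's list, so A = 8.
The 6 still-open variables draw from only 6 values {1, 2, 3, 4, 5, 7}, so each is used; only D can be 2, hence D = 2.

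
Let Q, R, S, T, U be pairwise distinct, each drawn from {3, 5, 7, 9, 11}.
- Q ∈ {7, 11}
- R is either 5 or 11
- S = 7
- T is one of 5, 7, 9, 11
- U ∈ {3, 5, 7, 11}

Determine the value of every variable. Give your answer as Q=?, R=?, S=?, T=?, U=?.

Q=11, R=5, S=7, T=9, U=3

S has just one choice, so S = 7. So Q, T, U can't be 7.
Q must be 11 (only option left). So R, T, U can't be 11.
That leaves R = 5. Strike 5 from T, U.
T must be 9 (only option left).
U's domain is down to {3}, so U = 3.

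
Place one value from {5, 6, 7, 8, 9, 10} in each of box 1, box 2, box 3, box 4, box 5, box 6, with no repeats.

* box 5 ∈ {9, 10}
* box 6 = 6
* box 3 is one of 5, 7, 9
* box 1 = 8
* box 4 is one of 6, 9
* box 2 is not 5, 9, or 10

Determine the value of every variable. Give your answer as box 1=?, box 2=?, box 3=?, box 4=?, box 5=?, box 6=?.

box 1 has just one choice, so box 1 = 8. Strike 8 from box 2.
box 6 has just one choice, so box 6 = 6. Remove 6 from box 2, box 4.
That leaves box 2 = 7. So box 3 can't be 7.
That leaves box 4 = 9. Remove 9 from box 3, box 5.
box 5 has just one choice, so box 5 = 10.
box 3's domain is down to {5}, so box 3 = 5.

box 1=8, box 2=7, box 3=5, box 4=9, box 5=10, box 6=6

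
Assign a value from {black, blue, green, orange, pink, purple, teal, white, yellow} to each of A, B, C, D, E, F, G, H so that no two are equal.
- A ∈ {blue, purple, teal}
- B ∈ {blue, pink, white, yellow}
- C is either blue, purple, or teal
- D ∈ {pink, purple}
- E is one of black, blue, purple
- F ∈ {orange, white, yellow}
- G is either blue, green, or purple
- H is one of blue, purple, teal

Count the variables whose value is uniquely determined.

A, C, H share exactly the 3 values {blue, purple, teal}; by pigeonhole those values go to them, so strike blue, purple, teal from B, D, E, G.
D must be pink (only option left). Remove pink from B.
E's domain is down to {black}, so E = black.
G must be green (only option left).
Determined: D=pink, E=black, G=green. The other variables each still have more than one consistent value. That makes 3.

3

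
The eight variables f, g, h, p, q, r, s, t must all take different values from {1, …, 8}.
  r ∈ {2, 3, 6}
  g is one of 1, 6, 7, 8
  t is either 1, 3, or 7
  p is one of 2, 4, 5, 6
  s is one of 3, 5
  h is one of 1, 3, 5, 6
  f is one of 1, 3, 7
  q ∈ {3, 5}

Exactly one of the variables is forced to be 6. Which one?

The 8 variables draw from only 8 values {1, 2, 3, 4, 5, 6, 7, 8}, so each is used; only p can be 4, hence p = 4.
The 7 still-open variables draw from only 7 values {1, 2, 3, 5, 6, 7, 8}, so each is used; only r can be 2, hence r = 2.
The 6 still-open variables together cover exactly {1, 3, 5, 6, 7, 8} — 6 values for 6 variables — and 8 appears only in g's list, so g = 8.
The 5 still-open variables together cover exactly {1, 3, 5, 6, 7} — 5 values for 5 variables — and 6 appears only in h's list, so h = 6.

h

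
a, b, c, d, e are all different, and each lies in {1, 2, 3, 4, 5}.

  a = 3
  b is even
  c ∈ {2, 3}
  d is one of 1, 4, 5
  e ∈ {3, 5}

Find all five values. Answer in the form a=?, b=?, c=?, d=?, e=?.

a=3, b=4, c=2, d=1, e=5

a's domain is down to {3}, so a = 3. So c, e can't be 3.
c has just one choice, so c = 2. Eliminate 2 elsewhere: b.
That leaves e = 5. Remove 5 from d.
b's domain is down to {4}, so b = 4. Remove 4 from d.
d must be 1 (only option left).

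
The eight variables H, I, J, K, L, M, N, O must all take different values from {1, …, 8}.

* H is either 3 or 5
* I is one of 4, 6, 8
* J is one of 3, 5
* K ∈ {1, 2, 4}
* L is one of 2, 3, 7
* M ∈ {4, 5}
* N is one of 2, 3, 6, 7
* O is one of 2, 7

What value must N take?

6

Among the 8 variables, 1 fits only K (and all 8 values in {1, 2, 3, 4, 5, 6, 7, 8} must be used), so K = 1.
Among the 7 still-open variables, 8 fits only I (and all 7 values in {2, 3, 4, 5, 6, 7, 8} must be used), so I = 8.
The 6 still-open variables draw from only 6 values {2, 3, 4, 5, 6, 7}, so each is used; only M can be 4, hence M = 4.
The 5 still-open variables draw from only 5 values {2, 3, 5, 6, 7}, so each is used; only N can be 6, hence N = 6.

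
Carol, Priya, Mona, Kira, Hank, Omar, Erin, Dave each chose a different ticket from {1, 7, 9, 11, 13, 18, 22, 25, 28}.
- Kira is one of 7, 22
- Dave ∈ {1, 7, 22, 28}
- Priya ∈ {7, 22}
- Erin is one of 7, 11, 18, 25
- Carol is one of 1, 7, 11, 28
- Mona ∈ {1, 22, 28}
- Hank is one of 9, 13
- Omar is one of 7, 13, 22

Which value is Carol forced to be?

11

Priya and Kira share exactly the 2 values {7, 22}; by pigeonhole those values go to them, so strike 7, 22 from Carol, Mona, Omar, Erin, Dave.
That leaves Omar = 13. So Hank can't be 13.
Hank's domain is down to {9}, so Hank = 9.
Mona and Dave between them cover only {1, 28} — a naked pair. Remove those values from Carol.
So Carol = 11.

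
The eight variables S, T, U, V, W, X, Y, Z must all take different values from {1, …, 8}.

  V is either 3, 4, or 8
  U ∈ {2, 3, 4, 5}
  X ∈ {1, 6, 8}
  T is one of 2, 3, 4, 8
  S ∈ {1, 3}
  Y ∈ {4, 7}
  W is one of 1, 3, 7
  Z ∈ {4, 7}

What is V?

8

The 8 variables together cover exactly {1, 2, 3, 4, 5, 6, 7, 8} — 8 values for 8 variables — and 5 appears only in U's list, so U = 5.
The 7 still-open variables draw from only 7 values {1, 2, 3, 4, 6, 7, 8}, so each is used; only T can be 2, hence T = 2.
Among the 6 still-open variables, 6 fits only X (and all 6 values in {1, 3, 4, 6, 7, 8} must be used), so X = 6.
The 5 still-open variables draw from only 5 values {1, 3, 4, 7, 8}, so each is used; only V can be 8, hence V = 8.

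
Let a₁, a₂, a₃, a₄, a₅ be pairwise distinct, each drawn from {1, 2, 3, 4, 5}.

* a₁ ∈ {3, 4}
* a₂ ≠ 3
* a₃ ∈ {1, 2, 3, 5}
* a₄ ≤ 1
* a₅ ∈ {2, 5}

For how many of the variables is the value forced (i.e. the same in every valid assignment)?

1

a₄ has just one choice, so a₄ = 1. Eliminate 1 elsewhere: a₂, a₃.
Determined: a₄=1. The other variables each still have more than one consistent value. That makes 1.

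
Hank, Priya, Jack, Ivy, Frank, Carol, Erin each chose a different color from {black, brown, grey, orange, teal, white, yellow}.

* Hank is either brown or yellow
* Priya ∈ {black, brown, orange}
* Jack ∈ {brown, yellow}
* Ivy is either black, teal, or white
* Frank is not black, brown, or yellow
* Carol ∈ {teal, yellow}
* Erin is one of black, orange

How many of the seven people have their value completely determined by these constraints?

3

The 7 variables together cover exactly {black, brown, grey, orange, teal, white, yellow} — 7 values for 7 variables — and grey appears only in Frank's list, so Frank = grey.
The 6 still-open variables together cover exactly {black, brown, orange, teal, white, yellow} — 6 values for 6 variables — and white appears only in Ivy's list, so Ivy = white.
The 5 still-open variables draw from only 5 values {black, brown, orange, teal, yellow}, so each is used; only Carol can be teal, hence Carol = teal.
Hank and Jack between them cover only {brown, yellow} — a naked pair. Remove those values from Priya.
Determined: Ivy=white, Frank=grey, Carol=teal. The other people each still have more than one consistent value. That makes 3.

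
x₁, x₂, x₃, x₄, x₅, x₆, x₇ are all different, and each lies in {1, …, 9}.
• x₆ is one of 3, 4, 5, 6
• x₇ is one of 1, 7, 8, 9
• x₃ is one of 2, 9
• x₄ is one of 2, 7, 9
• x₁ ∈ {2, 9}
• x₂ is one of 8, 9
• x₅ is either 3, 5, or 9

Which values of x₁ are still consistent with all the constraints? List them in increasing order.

2, 9

x₁ and x₃ between them cover only {2, 9} — a naked pair. Remove those values from x₂, x₄, x₅, x₇.
That leaves x₂ = 8. So x₇ can't be 8.
That leaves x₄ = 7. Remove 7 from x₇.
x₇ must be 1 (only option left).
No further eliminations apply; x₁ can still be any of 2, 9.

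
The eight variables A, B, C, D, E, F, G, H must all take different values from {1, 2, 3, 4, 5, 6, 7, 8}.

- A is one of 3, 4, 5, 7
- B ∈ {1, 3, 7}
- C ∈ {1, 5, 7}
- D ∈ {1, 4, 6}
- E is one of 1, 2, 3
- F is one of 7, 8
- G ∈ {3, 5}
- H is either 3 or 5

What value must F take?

8

The 8 variables draw from only 8 values {1, 2, 3, 4, 5, 6, 7, 8}, so each is used; only E can be 2, hence E = 2.
Among the 7 still-open variables, 6 fits only D (and all 7 values in {1, 3, 4, 5, 6, 7, 8} must be used), so D = 6.
Among the 6 still-open variables, 4 fits only A (and all 6 values in {1, 3, 4, 5, 7, 8} must be used), so A = 4.
Among the 5 still-open variables, 8 fits only F (and all 5 values in {1, 3, 5, 7, 8} must be used), so F = 8.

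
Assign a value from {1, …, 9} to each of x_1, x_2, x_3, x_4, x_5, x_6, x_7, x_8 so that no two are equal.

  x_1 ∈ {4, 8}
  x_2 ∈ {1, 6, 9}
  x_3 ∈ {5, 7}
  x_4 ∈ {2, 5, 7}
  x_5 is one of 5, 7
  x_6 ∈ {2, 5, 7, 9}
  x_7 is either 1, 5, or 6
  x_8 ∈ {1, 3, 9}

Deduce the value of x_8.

3

The 2 variables x_3 and x_5 are confined to {5, 7}, which locks those values in; drop them from x_4, x_6, x_7.
x_4's domain is down to {2}, so x_4 = 2. Strike 2 from x_6.
That leaves x_6 = 9. Strike 9 from x_2, x_8.
The 2 variables x_2 and x_7 are confined to {1, 6}, which locks those values in; drop them from x_8.
So x_8 = 3.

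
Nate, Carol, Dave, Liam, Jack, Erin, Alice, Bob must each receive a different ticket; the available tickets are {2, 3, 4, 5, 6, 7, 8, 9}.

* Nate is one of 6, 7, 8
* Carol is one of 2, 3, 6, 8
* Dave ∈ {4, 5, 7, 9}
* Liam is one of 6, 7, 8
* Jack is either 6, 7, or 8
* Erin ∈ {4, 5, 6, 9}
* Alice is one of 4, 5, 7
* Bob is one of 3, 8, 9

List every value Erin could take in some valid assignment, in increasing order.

The 8 variables together cover exactly {2, 3, 4, 5, 6, 7, 8, 9} — 8 values for 8 variables — and 2 appears only in Carol's list, so Carol = 2.
The 7 still-open variables together cover exactly {3, 4, 5, 6, 7, 8, 9} — 7 values for 7 variables — and 3 appears only in Bob's list, so Bob = 3.
Nate, Liam, Jack between them cover only {6, 7, 8} — a naked triple. Remove those values from Dave, Erin, Alice.
No further eliminations apply; Erin can still be any of 4, 5, 9.

4, 5, 9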